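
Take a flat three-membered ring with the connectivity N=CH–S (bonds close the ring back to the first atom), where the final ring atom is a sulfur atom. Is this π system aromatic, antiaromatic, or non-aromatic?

Antiaromatic

All ring atoms are sp² and supply a p orbital to the ring (each doubly-bonded ring atom is sp² with one p-orbital electron; the doubly-bonded nitrogens are pyridine-type — their lone pairs lie in the ring plane, leaving one electron in the p orbital; the sulfur donates one lone pair from its p orbital); the conjugation is uninterrupted.
Tallying contributions gives 1 × 2 = 2 from the double-bond unit + 2 from the S atom = 4.
A 4n π count (4, n = 1) in a planar conjugated ring means antiaromatic.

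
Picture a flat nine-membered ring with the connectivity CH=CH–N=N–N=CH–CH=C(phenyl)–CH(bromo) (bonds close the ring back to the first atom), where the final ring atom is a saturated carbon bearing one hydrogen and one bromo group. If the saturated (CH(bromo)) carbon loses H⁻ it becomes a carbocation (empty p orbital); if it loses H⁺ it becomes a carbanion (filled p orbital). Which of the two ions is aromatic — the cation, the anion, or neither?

In either ion the ring is fully conjugated: every atom, including the new sp² carbon, supplies a p orbital.
Cation: 4 × 2 + 0 = 8 π electrons → 4(2), antiaromatic.
Anion: 4 × 2 + 2 = 10 π electrons → 4(2)+2, aromatic.

The anion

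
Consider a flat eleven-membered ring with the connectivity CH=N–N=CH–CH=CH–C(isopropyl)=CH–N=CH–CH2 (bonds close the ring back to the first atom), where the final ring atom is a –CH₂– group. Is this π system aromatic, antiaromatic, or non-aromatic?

Because the tetrahedral CH₂ carbon is sp³ and has no p orbital in the ring π system at the CH2 position, the π system cannot extend all the way around the ring.
Hückel's rule only applies to fully conjugated rings, so this one is simply non-aromatic.

Non-aromatic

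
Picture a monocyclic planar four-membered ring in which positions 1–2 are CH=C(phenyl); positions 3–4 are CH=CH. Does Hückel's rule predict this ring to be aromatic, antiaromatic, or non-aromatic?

Antiaromatic

The p orbitals form a continuous loop: each doubly-bonded ring atom is sp² with one p-orbital electron. The ring is fully conjugated.
Counting π electrons: 2 × 2 = 4 from the 2 double-bond units.
4 is a 4n count (n = 1), so the planar conjugated ring is antiaromatic.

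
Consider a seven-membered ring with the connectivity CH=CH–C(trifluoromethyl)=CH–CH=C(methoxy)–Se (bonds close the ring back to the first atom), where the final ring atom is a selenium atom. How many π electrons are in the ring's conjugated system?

8

Every ring atom contributes a p orbital perpendicular to the ring (the double-bond atoms are sp², each contributing one p electron; the selenium donates one lone pair from its p orbital), so the π system is cyclic and fully conjugated.
Counting π electrons: 3 × 2 = 6 from the double-bond units + 2 from the Se atom = 8.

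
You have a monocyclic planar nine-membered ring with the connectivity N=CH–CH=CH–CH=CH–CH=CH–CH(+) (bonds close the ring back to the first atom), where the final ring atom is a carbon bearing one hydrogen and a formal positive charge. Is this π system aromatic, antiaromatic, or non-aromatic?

Antiaromatic

All ring atoms are sp² and supply a p orbital to the ring (the double-bond atoms are sp², each contributing one p electron; each sp² =N– keeps its lone pair in-plane and puts one electron into the π system; the carbocation has an empty p orbital); the conjugation is uninterrupted.
π-electron count: 4 × 2 = 8 from the double-bond units + 0 from the CH(+) atom = 8.
A 4n π count (8, n = 2) in a planar conjugated ring means antiaromatic.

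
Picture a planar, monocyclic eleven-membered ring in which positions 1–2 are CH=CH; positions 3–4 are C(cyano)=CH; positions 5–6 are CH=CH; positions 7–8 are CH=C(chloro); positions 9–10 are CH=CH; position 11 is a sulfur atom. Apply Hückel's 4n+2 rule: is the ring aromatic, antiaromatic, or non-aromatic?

All ring atoms are sp² and supply a p orbital to the ring (the double-bond atoms are sp², each contributing one p electron; the sulfur donates one lone pair from its p orbital); the conjugation is uninterrupted.
Adding the contributions, 5 × 2 = 10 from the double-bond units + 2 from the S atom = 12.
A 4n π count (12, n = 3) in a planar conjugated ring means antiaromatic.

Antiaromatic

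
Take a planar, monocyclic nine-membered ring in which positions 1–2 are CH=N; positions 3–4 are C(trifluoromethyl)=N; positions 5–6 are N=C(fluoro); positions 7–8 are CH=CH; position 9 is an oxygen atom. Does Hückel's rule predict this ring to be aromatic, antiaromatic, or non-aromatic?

Every ring atom contributes a p orbital perpendicular to the ring (each doubly-bonded ring atom is sp² with one p-orbital electron; the doubly-bonded nitrogens are pyridine-type — their lone pairs lie in the ring plane, leaving one electron in the p orbital; the oxygen donates one lone pair from its p orbital), so the π system is cyclic and fully conjugated.
π-electron count: 4 × 2 = 8 from the double-bond units + 2 from the O atom = 10.
With 10 π electrons (n = 2), the Hückel 4n+2 condition holds.

Aromatic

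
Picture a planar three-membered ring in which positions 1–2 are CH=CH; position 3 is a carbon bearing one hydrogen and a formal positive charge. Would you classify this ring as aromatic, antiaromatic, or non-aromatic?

Check conjugation: the double-bond atoms are sp², each contributing one p electron; the carbocation has an empty p orbital — every position has a p orbital, so the cyclic π system is continuous.
π-electron count: 1 × 2 = 2 from the double-bond unit + 0 from the CH(+) atom = 2.
That gives a 4n+2 count (2, n = 0).
(This ring is the cyclopropenyl cation.)

Aromatic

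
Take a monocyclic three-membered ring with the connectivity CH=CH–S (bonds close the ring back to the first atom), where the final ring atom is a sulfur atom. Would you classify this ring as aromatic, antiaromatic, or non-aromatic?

Antiaromatic

The p orbitals form a continuous loop: every atom in a ring double bond is sp² and brings one electron to the p orbital; the sulfur donates one lone pair from its p orbital. The ring is fully conjugated.
Tallying contributions gives 1 × 2 = 2 from the double-bond unit + 2 from the S atom = 4.
4 is a 4n count (n = 1), so the planar conjugated ring is antiaromatic.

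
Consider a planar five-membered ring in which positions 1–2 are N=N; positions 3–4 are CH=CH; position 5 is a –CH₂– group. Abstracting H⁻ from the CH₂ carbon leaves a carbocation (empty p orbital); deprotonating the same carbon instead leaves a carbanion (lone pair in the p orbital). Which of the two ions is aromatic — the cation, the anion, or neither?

The anion

Once that carbon is sp², every ring atom has a p orbital and both ions are fully conjugated.
Cation: 2 × 2 + 0 = 4 π electrons → 4(1), antiaromatic.
Anion: 2 × 2 + 2 = 6 π electrons → 4(1)+2, aromatic.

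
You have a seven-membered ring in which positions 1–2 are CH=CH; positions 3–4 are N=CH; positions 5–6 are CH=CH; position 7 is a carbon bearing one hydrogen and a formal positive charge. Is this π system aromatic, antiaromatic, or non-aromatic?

All ring atoms are sp² and supply a p orbital to the ring (each doubly-bonded ring atom is sp² with one p-orbital electron; each =N– nitrogen is pyridine-type (lone pair in the sp² plane, one electron in the p orbital); the carbocation has an empty p orbital); the conjugation is uninterrupted.
π-electron count: 3 × 2 = 6 from the double-bond units + 0 from the CH(+) atom = 6.
6 = 4(1) + 2, which satisfies Hückel's 4n+2 rule.

Aromatic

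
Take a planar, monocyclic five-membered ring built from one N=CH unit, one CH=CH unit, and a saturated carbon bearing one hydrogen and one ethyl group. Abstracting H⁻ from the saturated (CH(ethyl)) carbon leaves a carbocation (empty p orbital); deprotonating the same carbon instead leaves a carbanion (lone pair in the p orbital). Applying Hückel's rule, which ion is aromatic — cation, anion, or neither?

The anion

Both ions have a continuous loop of p orbitals — each ring atom is sp².
Cation: 2 × 2 + 0 = 4 π electrons → 4(1), antiaromatic.
Anion: 2 × 2 + 2 = 6 π electrons → 4(1)+2, aromatic.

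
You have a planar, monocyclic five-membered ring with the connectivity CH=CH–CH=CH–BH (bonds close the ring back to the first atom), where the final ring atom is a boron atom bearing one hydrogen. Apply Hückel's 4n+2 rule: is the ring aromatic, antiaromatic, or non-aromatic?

All ring atoms are sp² and supply a p orbital to the ring (the double-bond atoms are sp², each contributing one p electron; the boron has an empty p orbital); the conjugation is uninterrupted.
Adding the contributions, 2 × 2 = 4 from the double-bond units + 0 from the BH atom = 4.
With 4 = 4·1 π electrons, Hückel's rule classifies the planar ring as antiaromatic.
(The species described is borole.)

Antiaromatic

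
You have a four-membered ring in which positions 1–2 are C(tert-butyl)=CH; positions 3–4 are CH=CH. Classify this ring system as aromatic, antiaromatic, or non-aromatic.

Antiaromatic

Check conjugation: each doubly-bonded ring atom is sp² with one p-orbital electron — every position has a p orbital, so the cyclic π system is continuous.
Tallying contributions gives 2 × 2 = 4 from the 2 double-bond units.
With 4 = 4·1 π electrons, Hückel's rule classifies the planar ring as antiaromatic.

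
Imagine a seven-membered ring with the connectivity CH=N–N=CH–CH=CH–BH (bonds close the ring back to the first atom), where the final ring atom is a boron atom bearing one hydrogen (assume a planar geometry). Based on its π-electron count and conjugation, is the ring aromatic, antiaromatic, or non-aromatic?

Aromatic

Every ring atom contributes a p orbital perpendicular to the ring (every atom in a ring double bond is sp² and brings one electron to the p orbital; each =N– nitrogen is pyridine-type (lone pair in the sp² plane, one electron in the p orbital); the boron has an empty p orbital), so the π system is cyclic and fully conjugated.
π-electron count: 3 × 2 = 6 from the double-bond units + 0 from the BH atom = 6.
With 6 π electrons (n = 1), the Hückel 4n+2 condition holds.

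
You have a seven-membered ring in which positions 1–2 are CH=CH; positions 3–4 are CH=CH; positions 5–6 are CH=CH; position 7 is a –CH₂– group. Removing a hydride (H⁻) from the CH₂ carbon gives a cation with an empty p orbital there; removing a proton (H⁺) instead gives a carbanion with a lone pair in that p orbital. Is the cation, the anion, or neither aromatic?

The cation

Both ions have a continuous loop of p orbitals — each ring atom is sp².
Cation: 3 × 2 + 0 = 6 π electrons → 4(1)+2, aromatic.
Anion: 3 × 2 + 2 = 8 π electrons → 4(2), antiaromatic.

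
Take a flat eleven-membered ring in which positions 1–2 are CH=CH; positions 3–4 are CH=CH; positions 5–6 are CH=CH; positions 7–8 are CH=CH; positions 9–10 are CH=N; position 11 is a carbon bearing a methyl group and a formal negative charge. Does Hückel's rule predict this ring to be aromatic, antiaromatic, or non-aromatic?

The p orbitals form a continuous loop: the double-bond atoms are sp², each contributing one p electron; each =N– nitrogen is pyridine-type (lone pair in the sp² plane, one electron in the p orbital); the carbanion's lone pair occupies the p orbital. The ring is fully conjugated.
Adding the contributions, 5 × 2 = 10 from the double-bond units + 2 from the C(methyl)(-) atom = 12.
12 = 4(3); a planar, fully conjugated 4n system is antiaromatic.

Antiaromatic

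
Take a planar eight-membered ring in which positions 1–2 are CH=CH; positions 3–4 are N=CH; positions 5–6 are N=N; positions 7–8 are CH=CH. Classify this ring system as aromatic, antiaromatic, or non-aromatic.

All ring atoms are sp² and supply a p orbital to the ring (every atom in a ring double bond is sp² and brings one electron to the p orbital; each sp² =N– keeps its lone pair in-plane and puts one electron into the π system); the conjugation is uninterrupted.
Counting π electrons: 4 × 2 = 8 from the 4 double-bond units.
A 4n π count (8, n = 2) in a planar conjugated ring means antiaromatic.

Antiaromatic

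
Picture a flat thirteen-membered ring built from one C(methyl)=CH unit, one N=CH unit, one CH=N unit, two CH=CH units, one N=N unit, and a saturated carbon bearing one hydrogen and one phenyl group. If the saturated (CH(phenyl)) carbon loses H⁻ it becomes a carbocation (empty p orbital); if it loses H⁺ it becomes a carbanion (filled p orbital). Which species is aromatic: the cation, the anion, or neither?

The anion

Once that carbon is sp², every ring atom has a p orbital and both ions are fully conjugated.
Cation: 6 × 2 + 0 = 12 π electrons → 4(3), antiaromatic.
Anion: 6 × 2 + 2 = 14 π electrons → 4(3)+2, aromatic.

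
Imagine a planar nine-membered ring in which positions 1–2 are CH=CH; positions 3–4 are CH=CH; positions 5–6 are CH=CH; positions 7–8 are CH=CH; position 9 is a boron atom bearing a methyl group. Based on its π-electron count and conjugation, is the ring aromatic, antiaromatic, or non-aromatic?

Antiaromatic

All ring atoms are sp² and supply a p orbital to the ring (every atom in a ring double bond is sp² and brings one electron to the p orbital; the boron has an empty p orbital); the conjugation is uninterrupted.
Tallying contributions gives 4 × 2 = 8 from the double-bond units + 0 from the B(methyl) atom = 8.
A 4n π count (8, n = 2) in a planar conjugated ring means antiaromatic.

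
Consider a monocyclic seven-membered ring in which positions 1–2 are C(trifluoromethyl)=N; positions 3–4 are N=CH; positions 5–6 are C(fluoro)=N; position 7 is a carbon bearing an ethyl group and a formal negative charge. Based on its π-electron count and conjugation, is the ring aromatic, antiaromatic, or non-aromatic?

All ring atoms are sp² and supply a p orbital to the ring (the double-bond atoms are sp², each contributing one p electron; each =N– nitrogen is pyridine-type (lone pair in the sp² plane, one electron in the p orbital); the carbanion's lone pair occupies the p orbital); the conjugation is uninterrupted.
π-electron count: 3 × 2 = 6 from the double-bond units + 2 from the C(ethyl)(-) atom = 8.
With 8 = 4·2 π electrons, Hückel's rule classifies the planar ring as antiaromatic.

Antiaromatic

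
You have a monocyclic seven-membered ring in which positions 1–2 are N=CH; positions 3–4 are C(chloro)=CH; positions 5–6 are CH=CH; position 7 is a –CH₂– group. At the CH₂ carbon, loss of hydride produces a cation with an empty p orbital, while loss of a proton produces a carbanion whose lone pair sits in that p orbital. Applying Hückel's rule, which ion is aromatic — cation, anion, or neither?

Both ions have a continuous loop of p orbitals — each ring atom is sp².
Cation: 3 × 2 + 0 = 6 π electrons → 4(1)+2, aromatic.
Anion: 3 × 2 + 2 = 8 π electrons → 4(2), antiaromatic.

The cation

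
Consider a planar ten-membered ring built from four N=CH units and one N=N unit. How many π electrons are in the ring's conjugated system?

10

All ring atoms are sp² and supply a p orbital to the ring (the double-bond atoms are sp², each contributing one p electron; each sp² =N– keeps its lone pair in-plane and puts one electron into the π system); the conjugation is uninterrupted.
π-electron count: 5 × 2 = 10 from the 5 double-bond units.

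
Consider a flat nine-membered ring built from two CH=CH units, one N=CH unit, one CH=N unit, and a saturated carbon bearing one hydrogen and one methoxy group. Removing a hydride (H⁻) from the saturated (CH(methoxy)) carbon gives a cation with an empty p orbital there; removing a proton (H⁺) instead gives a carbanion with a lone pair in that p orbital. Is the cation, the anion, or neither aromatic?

Both ions have a continuous loop of p orbitals — each ring atom is sp².
Cation: 4 × 2 + 0 = 8 π electrons → 4(2), antiaromatic.
Anion: 4 × 2 + 2 = 10 π electrons → 4(2)+2, aromatic.

The anion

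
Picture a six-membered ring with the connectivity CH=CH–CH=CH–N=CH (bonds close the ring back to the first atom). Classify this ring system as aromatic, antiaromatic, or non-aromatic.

Aromatic

The p orbitals form a continuous loop: the double-bond atoms are sp², each contributing one p electron; each =N– nitrogen is pyridine-type (lone pair in the sp² plane, one electron in the p orbital). The ring is fully conjugated.
Adding the contributions, 3 × 2 = 6 from the 3 double-bond units.
That gives a 4n+2 count (6, n = 1).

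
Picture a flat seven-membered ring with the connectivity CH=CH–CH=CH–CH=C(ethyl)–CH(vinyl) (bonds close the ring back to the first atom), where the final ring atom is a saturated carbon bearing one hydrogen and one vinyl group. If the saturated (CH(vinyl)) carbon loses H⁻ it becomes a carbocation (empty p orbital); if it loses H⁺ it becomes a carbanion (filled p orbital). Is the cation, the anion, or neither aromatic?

The cation

In either ion the ring is fully conjugated: every atom, including the new sp² carbon, supplies a p orbital.
Cation: 3 × 2 + 0 = 6 π electrons → 4(1)+2, aromatic.
Anion: 3 × 2 + 2 = 8 π electrons → 4(2), antiaromatic.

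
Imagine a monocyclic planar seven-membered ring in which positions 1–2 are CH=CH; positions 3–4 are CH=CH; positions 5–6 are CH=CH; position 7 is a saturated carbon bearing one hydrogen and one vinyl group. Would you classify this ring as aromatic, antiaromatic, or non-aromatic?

At the CH(vinyl) position, that saturated carbon is sp³ and has no p orbital in the ring π system; the ring's p-orbital overlap is broken there.
Hückel's rule only applies to fully conjugated rings, so this one is simply non-aromatic.

Non-aromatic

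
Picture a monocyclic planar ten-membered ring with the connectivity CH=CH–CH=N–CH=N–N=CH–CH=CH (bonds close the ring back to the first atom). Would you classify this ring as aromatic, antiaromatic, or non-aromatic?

Every ring atom contributes a p orbital perpendicular to the ring (the double-bond atoms are sp², each contributing one p electron; each =N– nitrogen is pyridine-type (lone pair in the sp² plane, one electron in the p orbital)), so the π system is cyclic and fully conjugated.
Tallying contributions gives 5 × 2 = 10 from the 5 double-bond units.
Since 10 = 4·2 + 2, the ring meets the 4n+2 criterion.

Aromatic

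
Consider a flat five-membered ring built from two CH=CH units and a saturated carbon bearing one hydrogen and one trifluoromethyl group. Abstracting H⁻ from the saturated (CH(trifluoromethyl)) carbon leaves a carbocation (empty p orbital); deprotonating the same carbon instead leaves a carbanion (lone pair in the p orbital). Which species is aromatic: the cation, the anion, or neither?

Both ions have a continuous loop of p orbitals — each ring atom is sp².
Cation: 2 × 2 + 0 = 4 π electrons → 4(1), antiaromatic.
Anion: 2 × 2 + 2 = 6 π electrons → 4(1)+2, aromatic.

The anion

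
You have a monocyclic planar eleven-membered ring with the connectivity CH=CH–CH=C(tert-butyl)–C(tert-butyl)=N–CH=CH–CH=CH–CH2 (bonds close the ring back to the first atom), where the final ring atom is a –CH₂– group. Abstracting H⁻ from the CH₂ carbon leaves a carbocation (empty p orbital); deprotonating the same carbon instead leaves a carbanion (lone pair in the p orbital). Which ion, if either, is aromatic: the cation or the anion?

The cation

In both ions every ring atom is sp² and contributes a p orbital, so both rings are fully conjugated.
Cation: 5 × 2 + 0 = 10 π electrons → 4(2)+2, aromatic.
Anion: 5 × 2 + 2 = 12 π electrons → 4(3), antiaromatic.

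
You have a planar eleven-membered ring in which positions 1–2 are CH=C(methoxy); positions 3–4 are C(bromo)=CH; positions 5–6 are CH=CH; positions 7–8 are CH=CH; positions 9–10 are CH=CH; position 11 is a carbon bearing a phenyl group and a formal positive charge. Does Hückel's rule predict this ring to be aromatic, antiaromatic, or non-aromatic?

Check conjugation: each doubly-bonded ring atom is sp² with one p-orbital electron; the carbocation has an empty p orbital — every position has a p orbital, so the cyclic π system is continuous.
Adding the contributions, 5 × 2 = 10 from the double-bond units + 0 from the C(phenyl)(+) atom = 10.
Since 10 = 4·2 + 2, the ring meets the 4n+2 criterion.

Aromatic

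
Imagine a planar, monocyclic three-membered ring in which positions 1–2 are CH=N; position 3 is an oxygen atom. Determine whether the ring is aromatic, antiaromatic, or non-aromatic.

Every ring atom contributes a p orbital perpendicular to the ring (the double-bond atoms are sp², each contributing one p electron; each =N– nitrogen is pyridine-type (lone pair in the sp² plane, one electron in the p orbital); the oxygen donates one lone pair from its p orbital), so the π system is cyclic and fully conjugated.
π-electron count: 1 × 2 = 2 from the double-bond unit + 2 from the O atom = 4.
4 = 4(1); a planar, fully conjugated 4n system is antiaromatic.

Antiaromatic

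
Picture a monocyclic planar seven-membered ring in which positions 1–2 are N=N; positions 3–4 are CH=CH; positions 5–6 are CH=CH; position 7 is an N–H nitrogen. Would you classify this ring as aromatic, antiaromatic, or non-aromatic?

The p orbitals form a continuous loop: the double-bond atoms are sp², each contributing one p electron; each sp² =N– keeps its lone pair in-plane and puts one electron into the π system; the pyrrole-type nitrogen donates its lone pair from the p orbital. The ring is fully conjugated.
Counting π electrons: 3 × 2 = 6 from the double-bond units + 2 from the NH atom = 8.
8 = 4(2); a planar, fully conjugated 4n system is antiaromatic.

Antiaromatic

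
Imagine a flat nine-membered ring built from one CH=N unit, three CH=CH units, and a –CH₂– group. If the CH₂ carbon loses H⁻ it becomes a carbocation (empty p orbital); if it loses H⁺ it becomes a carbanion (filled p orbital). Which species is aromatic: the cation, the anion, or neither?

In either ion the ring is fully conjugated: every atom, including the new sp² carbon, supplies a p orbital.
Cation: 4 × 2 + 0 = 8 π electrons → 4(2), antiaromatic.
Anion: 4 × 2 + 2 = 10 π electrons → 4(2)+2, aromatic.

The anion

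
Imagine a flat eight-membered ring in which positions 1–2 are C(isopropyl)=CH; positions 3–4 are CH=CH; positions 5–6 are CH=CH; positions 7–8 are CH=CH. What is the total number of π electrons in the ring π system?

8

The p orbitals form a continuous loop: every atom in a ring double bond is sp² and brings one electron to the p orbital. The ring is fully conjugated.
Adding the contributions, 4 × 2 = 8 from the 4 double-bond units.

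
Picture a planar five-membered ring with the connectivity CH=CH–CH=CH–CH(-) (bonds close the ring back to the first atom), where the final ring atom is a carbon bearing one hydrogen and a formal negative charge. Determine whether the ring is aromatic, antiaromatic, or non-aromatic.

Every ring atom contributes a p orbital perpendicular to the ring (the double-bond atoms are sp², each contributing one p electron; the carbanion's lone pair occupies the p orbital), so the π system is cyclic and fully conjugated.
π-electron count: 2 × 2 = 4 from the double-bond units + 2 from the CH(-) atom = 6.
Since 6 = 4·1 + 2, the ring meets the 4n+2 criterion.

Aromatic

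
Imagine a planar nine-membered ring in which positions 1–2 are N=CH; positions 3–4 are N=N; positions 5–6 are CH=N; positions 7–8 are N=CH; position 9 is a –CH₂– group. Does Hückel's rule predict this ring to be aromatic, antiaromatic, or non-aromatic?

Non-aromatic

At the CH2 position, the tetrahedral CH₂ carbon is sp³ and has no p orbital in the ring π system; the ring's p-orbital overlap is broken there.
Without a continuous loop of overlapping p orbitals the Hückel electron count never comes into play.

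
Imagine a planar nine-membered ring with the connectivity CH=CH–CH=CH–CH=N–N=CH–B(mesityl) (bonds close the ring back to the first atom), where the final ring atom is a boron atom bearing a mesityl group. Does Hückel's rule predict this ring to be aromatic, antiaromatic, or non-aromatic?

Antiaromatic

All ring atoms are sp² and supply a p orbital to the ring (the double-bond atoms are sp², each contributing one p electron; each sp² =N– keeps its lone pair in-plane and puts one electron into the π system; the boron has an empty p orbital); the conjugation is uninterrupted.
Counting π electrons: 4 × 2 = 8 from the double-bond units + 0 from the B(mesityl) atom = 8.
A 4n π count (8, n = 2) in a planar conjugated ring means antiaromatic.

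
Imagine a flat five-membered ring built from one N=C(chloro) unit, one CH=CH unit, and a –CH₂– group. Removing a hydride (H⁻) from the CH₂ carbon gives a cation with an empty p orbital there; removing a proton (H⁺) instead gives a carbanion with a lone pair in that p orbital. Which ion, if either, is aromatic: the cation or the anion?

The anion

Both ions have a continuous loop of p orbitals — each ring atom is sp².
Cation: 2 × 2 + 0 = 4 π electrons → 4(1), antiaromatic.
Anion: 2 × 2 + 2 = 6 π electrons → 4(1)+2, aromatic.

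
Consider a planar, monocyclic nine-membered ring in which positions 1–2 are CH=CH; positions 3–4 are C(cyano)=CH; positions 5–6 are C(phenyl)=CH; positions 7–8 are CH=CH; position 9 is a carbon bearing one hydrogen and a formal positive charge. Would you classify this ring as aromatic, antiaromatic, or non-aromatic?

Every ring atom contributes a p orbital perpendicular to the ring (every atom in a ring double bond is sp² and brings one electron to the p orbital; the carbocation has an empty p orbital), so the π system is cyclic and fully conjugated.
Tallying contributions gives 4 × 2 = 8 from the double-bond units + 0 from the CH(+) atom = 8.
8 = 4(2); a planar, fully conjugated 4n system is antiaromatic.

Antiaromatic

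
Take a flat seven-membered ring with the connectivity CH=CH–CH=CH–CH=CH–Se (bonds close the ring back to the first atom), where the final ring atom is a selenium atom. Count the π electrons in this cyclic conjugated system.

8

All ring atoms are sp² and supply a p orbital to the ring (each doubly-bonded ring atom is sp² with one p-orbital electron; the selenium donates one lone pair from its p orbital); the conjugation is uninterrupted.
π-electron count: 3 × 2 = 6 from the double-bond units + 2 from the Se atom = 8.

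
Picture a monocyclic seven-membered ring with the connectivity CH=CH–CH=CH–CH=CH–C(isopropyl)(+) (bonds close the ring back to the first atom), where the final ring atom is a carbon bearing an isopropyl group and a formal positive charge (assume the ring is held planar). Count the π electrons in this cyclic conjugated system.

6

Every ring atom contributes a p orbital perpendicular to the ring (the double-bond atoms are sp², each contributing one p electron; the carbocation has an empty p orbital), so the π system is cyclic and fully conjugated.
Adding the contributions, 3 × 2 = 6 from the double-bond units + 0 from the C(isopropyl)(+) atom = 6.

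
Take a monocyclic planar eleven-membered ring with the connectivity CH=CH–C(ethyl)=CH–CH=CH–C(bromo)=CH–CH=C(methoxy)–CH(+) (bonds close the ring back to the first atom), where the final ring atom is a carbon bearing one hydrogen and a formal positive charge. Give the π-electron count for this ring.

10

All ring atoms are sp² and supply a p orbital to the ring (each doubly-bonded ring atom is sp² with one p-orbital electron; the carbocation has an empty p orbital); the conjugation is uninterrupted.
Tallying contributions gives 5 × 2 = 10 from the double-bond units + 0 from the CH(+) atom = 10.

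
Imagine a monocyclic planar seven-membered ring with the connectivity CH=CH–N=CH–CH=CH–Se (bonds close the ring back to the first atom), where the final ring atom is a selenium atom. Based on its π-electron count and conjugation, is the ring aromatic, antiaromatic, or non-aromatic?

Antiaromatic

Every ring atom contributes a p orbital perpendicular to the ring (the double-bond atoms are sp², each contributing one p electron; the doubly-bonded nitrogens are pyridine-type — their lone pairs lie in the ring plane, leaving one electron in the p orbital; the selenium donates one lone pair from its p orbital), so the π system is cyclic and fully conjugated.
π-electron count: 3 × 2 = 6 from the double-bond units + 2 from the Se atom = 8.
With 8 = 4·2 π electrons, Hückel's rule classifies the planar ring as antiaromatic.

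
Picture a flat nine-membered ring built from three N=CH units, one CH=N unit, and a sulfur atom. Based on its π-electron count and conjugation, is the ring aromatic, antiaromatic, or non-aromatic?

Aromatic

Every ring atom contributes a p orbital perpendicular to the ring (each doubly-bonded ring atom is sp² with one p-orbital electron; each =N– nitrogen is pyridine-type (lone pair in the sp² plane, one electron in the p orbital); the sulfur donates one lone pair from its p orbital), so the π system is cyclic and fully conjugated.
π-electron count: 4 × 2 = 8 from the double-bond units + 2 from the S atom = 10.
Since 10 = 4·2 + 2, the ring meets the 4n+2 criterion.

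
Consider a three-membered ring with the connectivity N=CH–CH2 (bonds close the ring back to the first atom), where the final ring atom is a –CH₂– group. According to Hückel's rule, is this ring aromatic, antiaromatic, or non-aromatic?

Non-aromatic

At the CH2 position, the tetrahedral CH₂ carbon is sp³ and has no p orbital in the ring π system; the ring's p-orbital overlap is broken there.
Broken conjugation rules out both aromaticity and antiaromaticity.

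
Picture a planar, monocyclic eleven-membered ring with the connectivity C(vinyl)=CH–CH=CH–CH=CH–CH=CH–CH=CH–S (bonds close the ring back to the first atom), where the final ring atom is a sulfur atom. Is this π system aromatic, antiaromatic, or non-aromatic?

Every ring atom contributes a p orbital perpendicular to the ring (each doubly-bonded ring atom is sp² with one p-orbital electron; the sulfur donates one lone pair from its p orbital), so the π system is cyclic and fully conjugated.
π-electron count: 5 × 2 = 10 from the double-bond units + 2 from the S atom = 12.
12 is a 4n count (n = 3), so the planar conjugated ring is antiaromatic.

Antiaromatic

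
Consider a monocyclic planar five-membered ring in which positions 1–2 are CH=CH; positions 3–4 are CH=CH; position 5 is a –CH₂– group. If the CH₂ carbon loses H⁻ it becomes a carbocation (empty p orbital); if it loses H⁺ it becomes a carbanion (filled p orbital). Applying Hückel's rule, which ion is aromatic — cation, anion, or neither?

In both ions every ring atom is sp² and contributes a p orbital, so both rings are fully conjugated.
Cation: 2 × 2 + 0 = 4 π electrons → 4(1), antiaromatic.
Anion: 2 × 2 + 2 = 6 π electrons → 4(1)+2, aromatic.

The anion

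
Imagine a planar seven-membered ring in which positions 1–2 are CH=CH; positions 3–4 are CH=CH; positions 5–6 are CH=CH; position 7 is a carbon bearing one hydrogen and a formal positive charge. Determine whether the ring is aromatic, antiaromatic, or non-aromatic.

Aromatic

Check conjugation: the double-bond atoms are sp², each contributing one p electron; the carbocation has an empty p orbital — every position has a p orbital, so the cyclic π system is continuous.
Adding the contributions, 3 × 2 = 6 from the double-bond units + 0 from the CH(+) atom = 6.
Since 6 = 4·1 + 2, the ring meets the 4n+2 criterion.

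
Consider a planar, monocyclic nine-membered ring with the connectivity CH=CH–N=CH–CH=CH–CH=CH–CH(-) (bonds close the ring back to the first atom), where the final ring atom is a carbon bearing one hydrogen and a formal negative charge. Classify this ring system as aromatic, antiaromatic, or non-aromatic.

All ring atoms are sp² and supply a p orbital to the ring (the double-bond atoms are sp², each contributing one p electron; each =N– nitrogen is pyridine-type (lone pair in the sp² plane, one electron in the p orbital); the carbanion's lone pair occupies the p orbital); the conjugation is uninterrupted.
Tallying contributions gives 4 × 2 = 8 from the double-bond units + 2 from the CH(-) atom = 10.
10 = 4(2) + 2, which satisfies Hückel's 4n+2 rule.

Aromatic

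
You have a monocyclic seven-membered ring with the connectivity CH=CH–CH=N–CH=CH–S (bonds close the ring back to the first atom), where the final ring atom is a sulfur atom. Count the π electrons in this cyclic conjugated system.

8

The p orbitals form a continuous loop: every atom in a ring double bond is sp² and brings one electron to the p orbital; the doubly-bonded nitrogens are pyridine-type — their lone pairs lie in the ring plane, leaving one electron in the p orbital; the sulfur donates one lone pair from its p orbital. The ring is fully conjugated.
Counting π electrons: 3 × 2 = 6 from the double-bond units + 2 from the S atom = 8.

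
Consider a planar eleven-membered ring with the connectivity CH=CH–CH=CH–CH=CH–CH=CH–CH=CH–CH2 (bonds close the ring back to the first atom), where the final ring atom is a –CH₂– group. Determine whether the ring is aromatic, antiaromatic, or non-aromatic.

The CH2 carbon is saturated: the tetrahedral CH₂ carbon is sp³ and has no p orbital in the ring π system. Conjugation is not continuous around the ring.
Broken conjugation rules out both aromaticity and antiaromaticity.

Non-aromatic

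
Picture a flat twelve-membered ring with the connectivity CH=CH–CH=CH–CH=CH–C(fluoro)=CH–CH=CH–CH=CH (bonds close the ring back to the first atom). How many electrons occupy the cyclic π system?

12

Every ring atom contributes a p orbital perpendicular to the ring (every atom in a ring double bond is sp² and brings one electron to the p orbital), so the π system is cyclic and fully conjugated.
Counting π electrons: 6 × 2 = 12 from the 6 double-bond units.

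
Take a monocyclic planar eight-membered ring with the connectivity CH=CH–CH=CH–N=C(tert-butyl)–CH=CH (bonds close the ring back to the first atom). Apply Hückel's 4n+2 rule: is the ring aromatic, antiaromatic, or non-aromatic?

The p orbitals form a continuous loop: every atom in a ring double bond is sp² and brings one electron to the p orbital; each =N– nitrogen is pyridine-type (lone pair in the sp² plane, one electron in the p orbital). The ring is fully conjugated.
π-electron count: 4 × 2 = 8 from the 4 double-bond units.
With 8 = 4·2 π electrons, Hückel's rule classifies the planar ring as antiaromatic.

Antiaromatic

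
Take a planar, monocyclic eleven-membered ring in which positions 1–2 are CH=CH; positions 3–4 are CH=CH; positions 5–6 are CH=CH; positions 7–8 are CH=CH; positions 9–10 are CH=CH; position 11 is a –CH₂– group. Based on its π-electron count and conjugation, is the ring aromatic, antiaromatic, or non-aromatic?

Non-aromatic

The CH2 carbon is saturated: the tetrahedral CH₂ carbon is sp³ and has no p orbital in the ring π system. Conjugation is not continuous around the ring.
Without a continuous loop of overlapping p orbitals the Hückel electron count never comes into play.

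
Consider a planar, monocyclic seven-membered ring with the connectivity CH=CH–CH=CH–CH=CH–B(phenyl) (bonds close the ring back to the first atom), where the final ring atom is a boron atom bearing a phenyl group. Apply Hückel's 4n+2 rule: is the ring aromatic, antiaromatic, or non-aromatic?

Aromatic

All ring atoms are sp² and supply a p orbital to the ring (the double-bond atoms are sp², each contributing one p electron; the boron has an empty p orbital); the conjugation is uninterrupted.
Adding the contributions, 3 × 2 = 6 from the double-bond units + 0 from the B(phenyl) atom = 6.
That gives a 4n+2 count (6, n = 1).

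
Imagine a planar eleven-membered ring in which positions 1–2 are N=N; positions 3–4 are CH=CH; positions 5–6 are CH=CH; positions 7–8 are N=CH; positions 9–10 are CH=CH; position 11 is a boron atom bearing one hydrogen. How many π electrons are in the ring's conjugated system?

All ring atoms are sp² and supply a p orbital to the ring (every atom in a ring double bond is sp² and brings one electron to the p orbital; each sp² =N– keeps its lone pair in-plane and puts one electron into the π system; the boron has an empty p orbital); the conjugation is uninterrupted.
π-electron count: 5 × 2 = 10 from the double-bond units + 0 from the BH atom = 10.

10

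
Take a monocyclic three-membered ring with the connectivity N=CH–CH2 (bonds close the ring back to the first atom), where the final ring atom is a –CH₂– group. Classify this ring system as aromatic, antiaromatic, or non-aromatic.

Non-aromatic

At the CH2 position, the tetrahedral CH₂ carbon is sp³ and has no p orbital in the ring π system; the ring's p-orbital overlap is broken there.
Without a continuous loop of overlapping p orbitals the Hückel electron count never comes into play.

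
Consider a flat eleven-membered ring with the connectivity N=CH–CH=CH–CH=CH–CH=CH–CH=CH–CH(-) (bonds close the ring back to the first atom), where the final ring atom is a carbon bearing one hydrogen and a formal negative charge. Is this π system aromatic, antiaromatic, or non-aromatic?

The p orbitals form a continuous loop: the double-bond atoms are sp², each contributing one p electron; each sp² =N– keeps its lone pair in-plane and puts one electron into the π system; the carbanion's lone pair occupies the p orbital. The ring is fully conjugated.
Counting π electrons: 5 × 2 = 10 from the double-bond units + 2 from the CH(-) atom = 12.
With 12 = 4·3 π electrons, Hückel's rule classifies the planar ring as antiaromatic.

Antiaromatic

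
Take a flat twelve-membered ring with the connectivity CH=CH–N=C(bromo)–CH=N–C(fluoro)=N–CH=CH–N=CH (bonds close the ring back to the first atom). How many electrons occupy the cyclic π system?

All ring atoms are sp² and supply a p orbital to the ring (each doubly-bonded ring atom is sp² with one p-orbital electron; each sp² =N– keeps its lone pair in-plane and puts one electron into the π system); the conjugation is uninterrupted.
π-electron count: 6 × 2 = 12 from the 6 double-bond units.

12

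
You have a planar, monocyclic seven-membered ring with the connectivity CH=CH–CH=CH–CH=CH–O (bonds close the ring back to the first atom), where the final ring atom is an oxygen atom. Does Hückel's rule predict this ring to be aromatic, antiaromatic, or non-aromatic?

Antiaromatic

The p orbitals form a continuous loop: each doubly-bonded ring atom is sp² with one p-orbital electron; the oxygen donates one lone pair from its p orbital. The ring is fully conjugated.
Counting π electrons: 3 × 2 = 6 from the double-bond units + 2 from the O atom = 8.
With 8 = 4·2 π electrons, Hückel's rule classifies the planar ring as antiaromatic.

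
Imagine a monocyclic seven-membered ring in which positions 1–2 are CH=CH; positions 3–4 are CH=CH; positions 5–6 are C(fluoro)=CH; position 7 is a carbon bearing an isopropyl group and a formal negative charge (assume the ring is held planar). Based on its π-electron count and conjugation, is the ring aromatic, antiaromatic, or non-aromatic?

Antiaromatic

All ring atoms are sp² and supply a p orbital to the ring (each doubly-bonded ring atom is sp² with one p-orbital electron; the carbanion's lone pair occupies the p orbital); the conjugation is uninterrupted.
π-electron count: 3 × 2 = 6 from the double-bond units + 2 from the C(isopropyl)(-) atom = 8.
With 8 = 4·2 π electrons, Hückel's rule classifies the planar ring as antiaromatic.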